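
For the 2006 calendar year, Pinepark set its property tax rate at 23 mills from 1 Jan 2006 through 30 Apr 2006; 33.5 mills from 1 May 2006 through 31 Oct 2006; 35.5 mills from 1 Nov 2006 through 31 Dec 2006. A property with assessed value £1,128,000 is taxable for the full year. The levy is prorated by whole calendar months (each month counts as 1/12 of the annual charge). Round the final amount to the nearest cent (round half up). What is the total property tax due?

£34,216.00

1 Jan – 30 Apr 2006: 4 months at 23 mills → £1,128,000 × 2.3% × 4/12 = £8,648.0000
1 May – 31 Oct 2006: 6 months at 33.5 mills → £1,128,000 × 3.35% × 6/12 = £18,894.0000
1 Nov – 31 Dec 2006: 2 months at 35.5 mills → £1,128,000 × 3.55% × 2/12 = £6,674.0000
Total = £34,216.0000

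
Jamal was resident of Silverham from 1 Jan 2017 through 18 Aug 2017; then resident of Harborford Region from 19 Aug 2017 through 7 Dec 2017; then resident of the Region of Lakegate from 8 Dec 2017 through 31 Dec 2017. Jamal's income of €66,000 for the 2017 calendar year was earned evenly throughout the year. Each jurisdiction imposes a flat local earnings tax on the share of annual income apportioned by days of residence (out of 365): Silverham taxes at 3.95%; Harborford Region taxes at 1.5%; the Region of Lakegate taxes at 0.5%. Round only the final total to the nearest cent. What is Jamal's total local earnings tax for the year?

Silverham, 1 Jan – 18 Aug 2017: 230 days → €66,000 × 3.95% × 230/365 = €1,642.7671
Harborford Region, 19 Aug – 7 Dec 2017: 111 days → €66,000 × 1.5% × 111/365 = €301.0685
The Region of Lakegate, 8 Dec – 31 Dec 2017: 24 days → €66,000 × 0.5% × 24/365 = €21.6986
Total = €1,965.5342

€1,965.53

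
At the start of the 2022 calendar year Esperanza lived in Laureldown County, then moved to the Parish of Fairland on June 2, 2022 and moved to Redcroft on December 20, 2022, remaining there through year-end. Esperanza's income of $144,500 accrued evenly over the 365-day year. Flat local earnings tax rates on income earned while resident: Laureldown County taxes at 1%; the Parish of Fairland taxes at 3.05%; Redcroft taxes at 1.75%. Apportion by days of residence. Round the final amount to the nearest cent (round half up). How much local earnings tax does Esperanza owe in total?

$3,111.90

Laureldown County, January 1 – June 1, 2022: 152 days → $144,500 × 1% × 152/365 = $601.7534
The Parish of Fairland, June 2 – December 19, 2022: 201 days → $144,500 × 3.05% × 201/365 = $2,427.0062
Redcroft, December 20 – December 31, 2022: 12 days → $144,500 × 1.75% × 12/365 = $83.1370
Total = $3,111.8966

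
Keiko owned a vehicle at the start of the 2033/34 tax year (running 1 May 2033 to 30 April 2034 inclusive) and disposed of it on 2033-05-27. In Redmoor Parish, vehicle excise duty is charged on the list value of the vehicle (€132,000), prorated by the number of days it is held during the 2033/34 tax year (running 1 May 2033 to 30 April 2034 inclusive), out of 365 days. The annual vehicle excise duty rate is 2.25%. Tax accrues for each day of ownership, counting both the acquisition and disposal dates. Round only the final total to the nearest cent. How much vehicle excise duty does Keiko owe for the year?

€219.70

Days held (2033-05-01 to 2033-05-27): 27 out of 365
Tax = €132,000 × 2.25% × 27/365 = €219.6986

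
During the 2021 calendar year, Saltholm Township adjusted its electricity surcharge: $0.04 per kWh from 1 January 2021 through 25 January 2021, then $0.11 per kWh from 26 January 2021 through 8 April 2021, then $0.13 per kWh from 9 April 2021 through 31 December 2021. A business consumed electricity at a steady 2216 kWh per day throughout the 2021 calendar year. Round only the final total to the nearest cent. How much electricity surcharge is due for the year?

1 January – 25 January 2021: 25 days × 2216 kWh/day = 55,400 kWh at $0.04/kWh → $2216.00
26 January – 8 April 2021: 73 days × 2216 kWh/day = 161,768 kWh at $0.11/kWh → $17794.48
9 April – 31 December 2021: 267 days × 2216 kWh/day = 591,672 kWh at $0.13/kWh → $76917.36

$96927.84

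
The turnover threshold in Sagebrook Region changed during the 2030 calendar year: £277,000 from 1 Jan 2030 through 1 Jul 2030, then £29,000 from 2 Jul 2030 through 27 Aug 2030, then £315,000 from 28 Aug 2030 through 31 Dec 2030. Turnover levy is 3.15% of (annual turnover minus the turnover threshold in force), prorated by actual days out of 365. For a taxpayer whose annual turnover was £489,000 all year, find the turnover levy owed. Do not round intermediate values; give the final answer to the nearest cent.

£7,484.75

1 Jan – 1 Jul 2030: 182 days, exemption £277,000 → (£489,000 − £277,000) × 3.15% × 182/365 = £3,329.8521
2 Jul – 27 Aug 2030: 57 days, exemption £29,000 → (£489,000 − £29,000) × 3.15% × 57/365 = £2,262.8219
28 Aug – 31 Dec 2030: 126 days, exemption £315,000 → (£489,000 − £315,000) × 3.15% × 126/365 = £1,892.0712
Total = £7,484.7452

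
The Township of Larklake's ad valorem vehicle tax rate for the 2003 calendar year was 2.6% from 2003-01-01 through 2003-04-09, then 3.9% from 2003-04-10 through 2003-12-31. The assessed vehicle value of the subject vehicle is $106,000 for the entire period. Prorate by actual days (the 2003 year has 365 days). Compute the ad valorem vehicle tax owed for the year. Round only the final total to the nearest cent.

2003-01-01 to 2003-04-09: 99 days at 2.6% → $106,000 × 2.6% × 99/365 = $747.5178
2003-04-10 to 2003-12-31: 266 days at 3.9% → $106,000 × 3.9% × 266/365 = $3,012.7233
Total = $3,760.2411

$3,760.24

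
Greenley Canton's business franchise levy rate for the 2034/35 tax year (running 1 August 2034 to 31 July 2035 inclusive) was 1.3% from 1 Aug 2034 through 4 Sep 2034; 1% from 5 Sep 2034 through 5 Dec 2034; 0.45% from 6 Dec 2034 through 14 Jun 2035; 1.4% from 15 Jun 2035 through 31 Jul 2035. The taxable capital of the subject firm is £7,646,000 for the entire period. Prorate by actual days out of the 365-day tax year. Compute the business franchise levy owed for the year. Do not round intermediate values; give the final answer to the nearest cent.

£60,591.93

1 Aug – 4 Sep 2034: 35 days at 1.3% → £7,646,000 × 1.3% × 35/365 = £9,531.3151
5 Sep – 5 Dec 2034: 92 days at 1% → £7,646,000 × 1% × 92/365 = £19,272.1096
6 Dec 2034 – 14 Jun 2035: 191 days at 0.45% → £7,646,000 × 0.45% × 191/365 = £18,004.7589
15 Jun – 31 Jul 2035: 47 days at 1.4% → £7,646,000 × 1.4% × 47/365 = £13,783.7479
Total = £60,591.9315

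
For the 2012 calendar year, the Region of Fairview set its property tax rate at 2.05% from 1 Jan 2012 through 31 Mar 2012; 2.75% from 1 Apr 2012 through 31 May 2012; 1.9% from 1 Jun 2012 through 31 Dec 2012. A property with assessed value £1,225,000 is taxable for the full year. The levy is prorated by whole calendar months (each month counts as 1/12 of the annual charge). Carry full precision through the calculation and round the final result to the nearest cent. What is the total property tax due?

£25,469.79

1 Jan – 31 Mar 2012: 3 months at 2.05% → £1,225,000 × 2.05% × 3/12 = £6,278.1250
1 Apr – 31 May 2012: 2 months at 2.75% → £1,225,000 × 2.75% × 2/12 = £5,614.5833
1 Jun – 31 Dec 2012: 7 months at 1.9% → £1,225,000 × 1.9% × 7/12 = £13,577.0833
Total = £25,469.7917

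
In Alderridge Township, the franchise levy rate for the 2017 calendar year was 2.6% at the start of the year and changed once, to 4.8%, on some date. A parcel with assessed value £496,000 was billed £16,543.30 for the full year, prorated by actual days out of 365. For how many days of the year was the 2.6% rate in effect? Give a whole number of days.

Let d = days at the first rate; then 365 − d days at the second rate.
£496,000 × [2.6%·d + 4.8%·(365−d)] / 365 = £16,543.30
Solving gives d = 243, so the new rate took effect on 1 September 2017.

243 days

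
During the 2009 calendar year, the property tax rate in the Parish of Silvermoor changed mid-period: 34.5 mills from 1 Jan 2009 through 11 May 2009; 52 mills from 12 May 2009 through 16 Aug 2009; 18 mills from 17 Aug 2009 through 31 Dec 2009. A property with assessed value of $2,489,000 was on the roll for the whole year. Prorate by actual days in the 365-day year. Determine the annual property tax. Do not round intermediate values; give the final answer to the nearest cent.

1 Jan – 11 May 2009: 131 days at 34.5 mills → $2,489,000 × 3.45% × 131/365 = $30,819.2753
12 May – 16 Aug 2009: 97 days at 52 mills → $2,489,000 × 5.2% × 97/365 = $34,395.9342
17 Aug – 31 Dec 2009: 137 days at 18 mills → $2,489,000 × 1.8% × 137/365 = $16,816.0932
Total = $82,031.3027

$82,031.30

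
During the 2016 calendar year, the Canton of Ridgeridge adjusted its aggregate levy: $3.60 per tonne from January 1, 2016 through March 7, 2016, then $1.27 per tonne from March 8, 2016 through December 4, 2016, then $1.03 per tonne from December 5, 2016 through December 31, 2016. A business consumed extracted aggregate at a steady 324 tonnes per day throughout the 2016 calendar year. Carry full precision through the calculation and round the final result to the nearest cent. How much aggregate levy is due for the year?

January 1 – March 7, 2016: 67 days × 324 tonnes/day = 21,708 tonnes at $3.60/tonne → $78,148.80
March 8 – December 4, 2016: 272 days × 324 tonnes/day = 88,128 tonnes at $1.27/tonne → $111,922.56
December 5 – December 31, 2016: 27 days × 324 tonnes/day = 8,748 tonnes at $1.03/tonne → $9,010.44

$199,081.80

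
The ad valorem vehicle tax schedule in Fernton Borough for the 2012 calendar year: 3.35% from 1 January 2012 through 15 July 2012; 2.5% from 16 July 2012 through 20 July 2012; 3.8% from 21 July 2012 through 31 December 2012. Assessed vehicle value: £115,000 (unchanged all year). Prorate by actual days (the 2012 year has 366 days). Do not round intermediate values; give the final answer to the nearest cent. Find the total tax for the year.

1 January – 15 July 2012: 197 days at 3.35% → £115,000 × 3.35% × 197/366 = £2,073.6134
16 July – 20 July 2012: 5 days at 2.5% → £115,000 × 2.5% × 5/366 = £39.2760
21 July – 31 December 2012: 164 days at 3.8% → £115,000 × 3.8% × 164/366 = £1,958.1421
Total = £4,071.0314

£4,071.03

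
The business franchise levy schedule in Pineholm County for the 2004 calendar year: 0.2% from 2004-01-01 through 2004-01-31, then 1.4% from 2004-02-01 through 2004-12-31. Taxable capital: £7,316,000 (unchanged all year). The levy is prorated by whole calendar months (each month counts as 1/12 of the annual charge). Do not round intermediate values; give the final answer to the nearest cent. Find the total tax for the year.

2004-01-01 to 2004-01-31: 1 month at 0.2% → £7,316,000 × 0.2% × 1/12 = £1,219.3333
2004-02-01 to 2004-12-31: 11 months at 1.4% → £7,316,000 × 1.4% × 11/12 = £93,888.6667
Total = £95,108.0000

£95,108.00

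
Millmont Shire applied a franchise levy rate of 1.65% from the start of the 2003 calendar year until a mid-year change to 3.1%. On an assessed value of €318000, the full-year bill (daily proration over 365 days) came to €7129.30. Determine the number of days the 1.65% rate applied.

216 days

Let d = days at the first rate; then 365 − d days at the second rate.
€318000 × [1.65%·d + 3.1%·(365−d)] / 365 = €7129.30
Solving gives d = 216, so the new rate took effect on August 5, 2003.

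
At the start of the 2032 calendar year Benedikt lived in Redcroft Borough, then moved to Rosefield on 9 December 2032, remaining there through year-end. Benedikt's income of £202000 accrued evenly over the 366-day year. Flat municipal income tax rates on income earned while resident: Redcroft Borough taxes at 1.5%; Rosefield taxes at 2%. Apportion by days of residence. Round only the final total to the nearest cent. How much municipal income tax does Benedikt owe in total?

£3093.47

Redcroft Borough, 1 January – 8 December 2032: 343 days → £202000 × 1.5% × 343/366 = £2839.5902
Rosefield, 9 December – 31 December 2032: 23 days → £202000 × 2% × 23/366 = £253.8798
Total = £3093.4699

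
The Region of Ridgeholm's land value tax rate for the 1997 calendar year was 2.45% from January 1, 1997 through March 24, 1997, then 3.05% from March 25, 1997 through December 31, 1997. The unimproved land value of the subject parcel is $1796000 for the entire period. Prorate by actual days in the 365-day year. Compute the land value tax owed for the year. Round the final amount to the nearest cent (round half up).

$52327.57

January 1 – March 24, 1997: 83 days at 2.45% → $1796000 × 2.45% × 83/365 = $10005.9342
March 25 – December 31, 1997: 282 days at 3.05% → $1796000 × 3.05% × 282/365 = $42321.6329
Total = $52327.5671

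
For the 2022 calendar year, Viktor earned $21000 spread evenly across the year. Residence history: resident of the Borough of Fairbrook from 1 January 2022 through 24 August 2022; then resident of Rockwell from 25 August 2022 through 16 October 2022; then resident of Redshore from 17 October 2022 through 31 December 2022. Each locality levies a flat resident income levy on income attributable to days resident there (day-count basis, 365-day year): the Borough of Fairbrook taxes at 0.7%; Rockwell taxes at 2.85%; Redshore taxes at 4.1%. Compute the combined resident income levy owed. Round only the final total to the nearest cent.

The Borough of Fairbrook, 1 January – 24 August 2022: 236 days → $21000 × 0.7% × 236/365 = $95.0466
Rockwell, 25 August – 16 October 2022: 53 days → $21000 × 2.85% × 53/365 = $86.9055
Redshore, 17 October – 31 December 2022: 76 days → $21000 × 4.1% × 76/365 = $179.2767
Total = $361.2288

$361.23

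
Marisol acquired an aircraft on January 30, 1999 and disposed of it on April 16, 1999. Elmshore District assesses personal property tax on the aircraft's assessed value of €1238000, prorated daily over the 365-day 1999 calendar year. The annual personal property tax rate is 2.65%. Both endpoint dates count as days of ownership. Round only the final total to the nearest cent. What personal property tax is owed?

Days held (January 30 – April 16, 1999): 77 out of 365
Tax = €1238000 × 2.65% × 77/365 = €6920.9288

€6920.93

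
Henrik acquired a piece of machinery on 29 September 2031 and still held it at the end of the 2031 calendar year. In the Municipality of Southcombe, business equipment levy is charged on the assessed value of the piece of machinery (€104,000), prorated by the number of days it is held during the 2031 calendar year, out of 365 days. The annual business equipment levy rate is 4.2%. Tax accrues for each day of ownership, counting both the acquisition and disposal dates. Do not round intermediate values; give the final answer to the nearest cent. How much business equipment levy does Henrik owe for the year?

€1,124.91

Days held (29 September – 31 December 2031): 94 out of 365
Tax = €104,000 × 4.2% × 94/365 = €1,124.9096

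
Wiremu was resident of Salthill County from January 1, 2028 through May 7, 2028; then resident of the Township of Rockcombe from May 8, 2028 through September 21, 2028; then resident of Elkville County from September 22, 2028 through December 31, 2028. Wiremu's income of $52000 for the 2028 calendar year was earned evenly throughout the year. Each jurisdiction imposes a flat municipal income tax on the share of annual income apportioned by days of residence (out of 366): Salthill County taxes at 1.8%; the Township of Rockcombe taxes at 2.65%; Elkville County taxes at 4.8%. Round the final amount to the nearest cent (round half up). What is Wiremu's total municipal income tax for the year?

$1531.94

Salthill County, January 1 – May 7, 2028: 128 days → $52000 × 1.8% × 128/366 = $327.3443
The Township of Rockcombe, May 8 – September 21, 2028: 137 days → $52000 × 2.65% × 137/366 = $515.8087
Elkville County, September 22 – December 31, 2028: 101 days → $52000 × 4.8% × 101/366 = $688.7869
Total = $1531.9399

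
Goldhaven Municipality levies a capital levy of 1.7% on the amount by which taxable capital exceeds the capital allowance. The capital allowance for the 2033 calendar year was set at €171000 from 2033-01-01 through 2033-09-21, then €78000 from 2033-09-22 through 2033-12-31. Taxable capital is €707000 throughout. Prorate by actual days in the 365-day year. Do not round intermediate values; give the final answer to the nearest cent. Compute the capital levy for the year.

€9549.48

2033-01-01 to 2033-09-21: 264 days, exemption €171000 → (€707000 − €171000) × 1.7% × 264/365 = €6590.5973
2033-09-22 to 2033-12-31: 101 days, exemption €78000 → (€707000 − €78000) × 1.7% × 101/365 = €2958.8849
Total = €9549.4822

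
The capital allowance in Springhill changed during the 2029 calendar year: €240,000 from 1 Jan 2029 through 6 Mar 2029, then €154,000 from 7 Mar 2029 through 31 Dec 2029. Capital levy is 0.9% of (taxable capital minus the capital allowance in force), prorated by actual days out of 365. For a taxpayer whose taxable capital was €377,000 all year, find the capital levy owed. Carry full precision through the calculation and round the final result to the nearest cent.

1 Jan – 6 Mar 2029: 65 days, exemption €240,000 → (€377,000 − €240,000) × 0.9% × 65/365 = €219.5753
7 Mar – 31 Dec 2029: 300 days, exemption €154,000 → (€377,000 − €154,000) × 0.9% × 300/365 = €1,649.5890
Total = €1,869.1644

€1,869.16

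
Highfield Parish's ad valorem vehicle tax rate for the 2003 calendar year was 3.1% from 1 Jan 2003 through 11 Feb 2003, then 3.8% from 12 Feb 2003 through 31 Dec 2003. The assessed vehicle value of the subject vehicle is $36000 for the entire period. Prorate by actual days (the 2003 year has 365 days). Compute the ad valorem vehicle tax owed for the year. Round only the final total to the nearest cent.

1 Jan – 11 Feb 2003: 42 days at 3.1% → $36000 × 3.1% × 42/365 = $128.4164
12 Feb – 31 Dec 2003: 323 days at 3.8% → $36000 × 3.8% × 323/365 = $1210.5863
Total = $1339.0027

$1339.00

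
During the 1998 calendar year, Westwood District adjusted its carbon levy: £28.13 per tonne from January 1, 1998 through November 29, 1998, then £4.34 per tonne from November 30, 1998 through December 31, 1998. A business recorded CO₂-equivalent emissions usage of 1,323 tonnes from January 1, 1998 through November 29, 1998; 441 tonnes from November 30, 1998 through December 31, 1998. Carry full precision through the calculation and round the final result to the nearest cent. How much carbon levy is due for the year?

£39,129.93

January 1 – November 29, 1998: 1,323 tonnes at £28.13/tonne → £37,215.99
November 30 – December 31, 1998: 441 tonnes at £4.34/tonne → £1,913.94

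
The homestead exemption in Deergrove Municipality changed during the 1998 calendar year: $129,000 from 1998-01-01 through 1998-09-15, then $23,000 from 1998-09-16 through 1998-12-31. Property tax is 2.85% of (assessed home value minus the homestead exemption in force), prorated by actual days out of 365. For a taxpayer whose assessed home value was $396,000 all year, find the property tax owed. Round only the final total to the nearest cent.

1998-01-01 to 1998-09-15: 258 days, exemption $129,000 → ($396,000 − $129,000) × 2.85% × 258/365 = $5,378.7699
1998-09-16 to 1998-12-31: 107 days, exemption $23,000 → ($396,000 − $23,000) × 2.85% × 107/365 = $3,116.3384
Total = $8,495.1082

$8,495.11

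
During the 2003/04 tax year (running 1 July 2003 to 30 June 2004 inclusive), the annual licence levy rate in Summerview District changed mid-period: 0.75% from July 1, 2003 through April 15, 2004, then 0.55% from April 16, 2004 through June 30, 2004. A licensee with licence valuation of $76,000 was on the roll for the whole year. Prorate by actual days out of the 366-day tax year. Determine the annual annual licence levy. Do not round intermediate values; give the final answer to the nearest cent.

July 1, 2003 – April 15, 2004: 290 days at 0.75% → $76,000 × 0.75% × 290/366 = $451.6393
April 16 – June 30, 2004: 76 days at 0.55% → $76,000 × 0.55% × 76/366 = $86.7978
Total = $538.4372

$538.44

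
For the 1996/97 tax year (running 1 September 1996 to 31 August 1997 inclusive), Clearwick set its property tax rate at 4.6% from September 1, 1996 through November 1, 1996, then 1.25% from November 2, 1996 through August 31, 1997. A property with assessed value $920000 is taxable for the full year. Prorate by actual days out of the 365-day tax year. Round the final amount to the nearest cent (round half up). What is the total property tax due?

$16735.18

September 1 – November 1, 1996: 62 days at 4.6% → $920000 × 4.6% × 62/365 = $7188.6027
November 2, 1996 – August 31, 1997: 303 days at 1.25% → $920000 × 1.25% × 303/365 = $9546.5753
Total = $16735.1781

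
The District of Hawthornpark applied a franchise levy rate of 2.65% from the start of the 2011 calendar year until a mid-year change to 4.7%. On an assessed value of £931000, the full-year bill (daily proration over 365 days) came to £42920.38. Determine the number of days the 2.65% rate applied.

Let d = days at the first rate; then 365 − d days at the second rate.
£931000 × [2.65%·d + 4.7%·(365−d)] / 365 = £42920.38
Solving gives d = 16, so the new rate took effect on January 17, 2011.

16 days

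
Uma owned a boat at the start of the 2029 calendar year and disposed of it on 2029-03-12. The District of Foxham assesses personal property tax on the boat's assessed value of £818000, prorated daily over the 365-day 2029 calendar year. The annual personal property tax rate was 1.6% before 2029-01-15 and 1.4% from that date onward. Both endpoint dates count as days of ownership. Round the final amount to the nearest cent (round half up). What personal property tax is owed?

£2290.40

2029-01-01 to 2029-01-14: 14 days at 1.6% → £818000 × 1.6% × 14/365 = £502.0055
2029-01-15 to 2029-03-12: 57 days at 1.4% → £818000 × 1.4% × 57/365 = £1788.3945
Total = £2290.4000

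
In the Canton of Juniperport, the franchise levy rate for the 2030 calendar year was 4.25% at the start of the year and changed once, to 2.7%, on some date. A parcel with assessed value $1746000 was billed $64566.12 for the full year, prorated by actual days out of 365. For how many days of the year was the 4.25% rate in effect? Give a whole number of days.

235 days

Let d = days at the first rate; then 365 − d days at the second rate.
$1746000 × [4.25%·d + 2.7%·(365−d)] / 365 = $64566.12
Solving gives d = 235, so the new rate took effect on 24 August 2030.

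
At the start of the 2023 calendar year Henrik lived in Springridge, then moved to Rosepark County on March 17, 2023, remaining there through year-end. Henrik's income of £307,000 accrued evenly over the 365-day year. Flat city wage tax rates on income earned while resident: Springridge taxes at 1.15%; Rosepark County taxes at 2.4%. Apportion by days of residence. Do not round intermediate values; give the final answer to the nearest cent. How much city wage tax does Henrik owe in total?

Springridge, January 1 – March 16, 2023: 75 days → £307,000 × 1.15% × 75/365 = £725.4452
Rosepark County, March 17 – December 31, 2023: 290 days → £307,000 × 2.4% × 290/365 = £5,854.0274
Total = £6,579.4726

£6,579.47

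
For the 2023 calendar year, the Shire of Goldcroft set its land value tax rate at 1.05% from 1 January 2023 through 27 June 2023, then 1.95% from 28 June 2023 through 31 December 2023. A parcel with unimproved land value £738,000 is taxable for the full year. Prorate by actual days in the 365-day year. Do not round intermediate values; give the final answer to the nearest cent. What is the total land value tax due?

£11,151.89

1 January – 27 June 2023: 178 days at 1.05% → £738,000 × 1.05% × 178/365 = £3,778.9644
28 June – 31 December 2023: 187 days at 1.95% → £738,000 × 1.95% × 187/365 = £7,372.9233
Total = £11,151.8877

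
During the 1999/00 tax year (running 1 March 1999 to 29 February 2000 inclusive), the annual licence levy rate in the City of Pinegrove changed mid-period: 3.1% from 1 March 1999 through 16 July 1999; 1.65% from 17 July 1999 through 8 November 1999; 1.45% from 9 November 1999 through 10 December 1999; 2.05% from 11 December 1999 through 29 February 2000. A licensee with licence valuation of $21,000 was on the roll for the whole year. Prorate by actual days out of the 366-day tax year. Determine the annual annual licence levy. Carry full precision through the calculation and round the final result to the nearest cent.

1 March – 16 July 1999: 138 days at 3.1% → $21,000 × 3.1% × 138/366 = $245.4590
17 July – 8 November 1999: 115 days at 1.65% → $21,000 × 1.65% × 115/366 = $108.8730
9 November – 10 December 1999: 32 days at 1.45% → $21,000 × 1.45% × 32/366 = $26.6230
11 December 1999 – 29 February 2000: 81 days at 2.05% → $21,000 × 2.05% × 81/366 = $95.2746
Total = $476.2295

$476.23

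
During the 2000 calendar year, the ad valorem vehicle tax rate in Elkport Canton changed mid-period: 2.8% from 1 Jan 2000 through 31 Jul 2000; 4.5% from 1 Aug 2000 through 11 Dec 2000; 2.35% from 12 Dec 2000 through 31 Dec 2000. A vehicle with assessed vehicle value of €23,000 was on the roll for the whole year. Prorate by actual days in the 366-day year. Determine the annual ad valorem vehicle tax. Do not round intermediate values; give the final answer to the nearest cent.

€780.43

1 Jan – 31 Jul 2000: 213 days at 2.8% → €23,000 × 2.8% × 213/366 = €374.7869
1 Aug – 11 Dec 2000: 133 days at 4.5% → €23,000 × 4.5% × 133/366 = €376.1066
12 Dec – 31 Dec 2000: 20 days at 2.35% → €23,000 × 2.35% × 20/366 = €29.5355
Total = €780.4290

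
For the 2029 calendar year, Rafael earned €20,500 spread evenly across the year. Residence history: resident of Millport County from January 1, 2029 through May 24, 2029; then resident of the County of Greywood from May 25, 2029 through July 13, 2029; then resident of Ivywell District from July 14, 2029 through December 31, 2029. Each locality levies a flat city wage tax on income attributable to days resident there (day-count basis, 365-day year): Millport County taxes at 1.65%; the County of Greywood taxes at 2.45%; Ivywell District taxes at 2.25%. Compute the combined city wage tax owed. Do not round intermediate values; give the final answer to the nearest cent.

€418.34

Millport County, January 1 – May 24, 2029: 144 days → €20,500 × 1.65% × 144/365 = €133.4466
The County of Greywood, May 25 – July 13, 2029: 50 days → €20,500 × 2.45% × 50/365 = €68.8014
Ivywell District, July 14 – December 31, 2029: 171 days → €20,500 × 2.25% × 171/365 = €216.0925
Total = €418.3404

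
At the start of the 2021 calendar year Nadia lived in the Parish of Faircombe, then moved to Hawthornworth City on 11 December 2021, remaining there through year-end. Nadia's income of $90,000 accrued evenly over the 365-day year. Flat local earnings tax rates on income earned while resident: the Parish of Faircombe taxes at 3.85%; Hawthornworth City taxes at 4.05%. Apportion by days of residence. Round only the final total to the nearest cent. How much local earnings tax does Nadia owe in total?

The Parish of Faircombe, 1 January – 10 December 2021: 344 days → $90,000 × 3.85% × 344/365 = $3,265.6438
Hawthornworth City, 11 December – 31 December 2021: 21 days → $90,000 × 4.05% × 21/365 = $209.7123
Total = $3,475.3562

$3,475.36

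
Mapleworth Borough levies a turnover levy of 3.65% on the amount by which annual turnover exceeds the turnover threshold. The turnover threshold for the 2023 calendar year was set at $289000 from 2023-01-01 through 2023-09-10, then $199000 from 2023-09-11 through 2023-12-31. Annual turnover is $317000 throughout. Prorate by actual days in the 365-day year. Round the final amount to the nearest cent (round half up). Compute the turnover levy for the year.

2023-01-01 to 2023-09-10: 253 days, exemption $289000 → ($317000 − $289000) × 3.65% × 253/365 = $708.4000
2023-09-11 to 2023-12-31: 112 days, exemption $199000 → ($317000 − $199000) × 3.65% × 112/365 = $1321.6000
Total = $2030.0000

$2030.00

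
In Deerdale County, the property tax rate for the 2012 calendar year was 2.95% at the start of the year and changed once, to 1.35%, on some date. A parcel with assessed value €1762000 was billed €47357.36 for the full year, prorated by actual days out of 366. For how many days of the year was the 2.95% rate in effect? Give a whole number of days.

Let d = days at the first rate; then 366 − d days at the second rate.
€1762000 × [2.95%·d + 1.35%·(366−d)] / 366 = €47357.36
Solving gives d = 306, so the new rate took effect on 2 November 2012.

306 days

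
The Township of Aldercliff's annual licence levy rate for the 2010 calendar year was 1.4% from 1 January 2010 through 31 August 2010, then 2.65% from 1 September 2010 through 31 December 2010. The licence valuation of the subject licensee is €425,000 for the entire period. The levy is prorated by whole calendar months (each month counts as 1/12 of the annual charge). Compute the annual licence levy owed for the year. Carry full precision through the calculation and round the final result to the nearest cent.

€7,720.83

1 January – 31 August 2010: 8 months at 1.4% → €425,000 × 1.4% × 8/12 = €3,966.6667
1 September – 31 December 2010: 4 months at 2.65% → €425,000 × 2.65% × 4/12 = €3,754.1667
Total = €7,720.8333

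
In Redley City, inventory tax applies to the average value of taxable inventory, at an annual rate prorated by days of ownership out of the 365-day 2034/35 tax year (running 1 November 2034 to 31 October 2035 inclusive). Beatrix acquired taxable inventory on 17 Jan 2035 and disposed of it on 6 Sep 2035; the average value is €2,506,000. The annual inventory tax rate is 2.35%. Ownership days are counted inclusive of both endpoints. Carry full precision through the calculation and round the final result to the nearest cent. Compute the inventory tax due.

Days held (17 Jan – 6 Sep 2035): 233 out of 365
Tax = €2,506,000 × 2.35% × 233/365 = €37,593.4329

€37,593.43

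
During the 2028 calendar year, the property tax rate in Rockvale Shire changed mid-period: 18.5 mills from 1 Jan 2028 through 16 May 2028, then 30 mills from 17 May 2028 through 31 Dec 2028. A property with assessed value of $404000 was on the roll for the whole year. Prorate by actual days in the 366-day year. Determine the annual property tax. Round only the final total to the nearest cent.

1 Jan – 16 May 2028: 137 days at 18.5 mills → $404000 × 1.85% × 137/366 = $2797.6448
17 May – 31 Dec 2028: 229 days at 30 mills → $404000 × 3% × 229/366 = $7583.2787
Total = $10380.9235

$10380.92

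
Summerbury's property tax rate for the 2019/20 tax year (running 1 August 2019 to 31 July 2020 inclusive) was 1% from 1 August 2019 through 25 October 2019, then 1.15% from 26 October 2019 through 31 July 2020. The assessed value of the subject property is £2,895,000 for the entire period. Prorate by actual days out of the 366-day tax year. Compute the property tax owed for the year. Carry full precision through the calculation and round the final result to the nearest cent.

1 August – 25 October 2019: 86 days at 1% → £2,895,000 × 1% × 86/366 = £6,802.4590
26 October 2019 – 31 July 2020: 280 days at 1.15% → £2,895,000 × 1.15% × 280/366 = £25,469.6721
Total = £32,272.1311

£32,272.13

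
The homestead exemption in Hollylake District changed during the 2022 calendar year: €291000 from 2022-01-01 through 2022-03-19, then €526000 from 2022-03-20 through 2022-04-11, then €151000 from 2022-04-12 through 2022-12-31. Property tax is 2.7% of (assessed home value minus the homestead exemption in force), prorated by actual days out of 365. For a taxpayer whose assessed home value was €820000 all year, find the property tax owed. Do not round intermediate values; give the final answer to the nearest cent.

2022-01-01 to 2022-03-19: 78 days, exemption €291000 → (€820000 − €291000) × 2.7% × 78/365 = €3052.2575
2022-03-20 to 2022-04-11: 23 days, exemption €526000 → (€820000 − €526000) × 2.7% × 23/365 = €500.2027
2022-04-12 to 2022-12-31: 264 days, exemption €151000 → (€820000 − €151000) × 2.7% × 264/365 = €13064.7452
Total = €16617.2055

€16617.21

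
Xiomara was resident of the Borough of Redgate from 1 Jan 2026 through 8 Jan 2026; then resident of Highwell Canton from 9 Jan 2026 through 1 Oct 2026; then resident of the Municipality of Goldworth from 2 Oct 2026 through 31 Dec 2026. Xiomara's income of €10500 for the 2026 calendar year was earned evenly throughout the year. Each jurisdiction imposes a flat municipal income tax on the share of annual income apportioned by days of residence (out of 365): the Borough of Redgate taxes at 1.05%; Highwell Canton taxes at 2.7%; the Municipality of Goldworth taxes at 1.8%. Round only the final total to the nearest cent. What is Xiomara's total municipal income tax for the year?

€256.14

The Borough of Redgate, 1 Jan – 8 Jan 2026: 8 days → €10500 × 1.05% × 8/365 = €2.4164
Highwell Canton, 9 Jan – 1 Oct 2026: 266 days → €10500 × 2.7% × 266/365 = €206.6055
The Municipality of Goldworth, 2 Oct – 31 Dec 2026: 91 days → €10500 × 1.8% × 91/365 = €47.1205
Total = €256.1425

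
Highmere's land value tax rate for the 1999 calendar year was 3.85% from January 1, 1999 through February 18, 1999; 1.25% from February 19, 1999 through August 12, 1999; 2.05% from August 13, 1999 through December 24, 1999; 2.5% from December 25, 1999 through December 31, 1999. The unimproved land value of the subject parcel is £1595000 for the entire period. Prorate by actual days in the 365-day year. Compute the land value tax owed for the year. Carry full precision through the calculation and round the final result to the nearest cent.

£30571.56

January 1 – February 18, 1999: 49 days at 3.85% → £1595000 × 3.85% × 49/365 = £8243.7466
February 19 – August 12, 1999: 175 days at 1.25% → £1595000 × 1.25% × 175/365 = £9559.0753
August 13 – December 24, 1999: 134 days at 2.05% → £1595000 × 2.05% × 134/365 = £12004.0137
December 25 – December 31, 1999: 7 days at 2.5% → £1595000 × 2.5% × 7/365 = £764.7260
Total = £30571.5616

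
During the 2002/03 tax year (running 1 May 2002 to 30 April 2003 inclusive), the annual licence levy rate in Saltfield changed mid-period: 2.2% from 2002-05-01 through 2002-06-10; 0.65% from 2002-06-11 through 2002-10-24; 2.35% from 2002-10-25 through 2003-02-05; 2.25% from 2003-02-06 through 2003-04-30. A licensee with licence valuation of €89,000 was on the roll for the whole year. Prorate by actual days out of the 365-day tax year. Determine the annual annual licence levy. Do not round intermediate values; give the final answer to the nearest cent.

€1,492.27

2002-05-01 to 2002-06-10: 41 days at 2.2% → €89,000 × 2.2% × 41/365 = €219.9397
2002-06-11 to 2002-10-24: 136 days at 0.65% → €89,000 × 0.65% × 136/365 = €215.5507
2002-10-25 to 2003-02-05: 104 days at 2.35% → €89,000 × 2.35% × 104/365 = €595.9342
2003-02-06 to 2003-04-30: 84 days at 2.25% → €89,000 × 2.25% × 84/365 = €460.8493
Total = €1,492.2740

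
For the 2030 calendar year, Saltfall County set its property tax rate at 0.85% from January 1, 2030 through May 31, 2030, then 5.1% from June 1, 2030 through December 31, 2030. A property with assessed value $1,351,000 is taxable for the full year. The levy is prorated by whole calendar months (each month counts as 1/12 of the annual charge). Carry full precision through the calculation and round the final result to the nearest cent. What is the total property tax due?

January 1 – May 31, 2030: 5 months at 0.85% → $1,351,000 × 0.85% × 5/12 = $4,784.7917
June 1 – December 31, 2030: 7 months at 5.1% → $1,351,000 × 5.1% × 7/12 = $40,192.2500
Total = $44,977.0417

$44,977.04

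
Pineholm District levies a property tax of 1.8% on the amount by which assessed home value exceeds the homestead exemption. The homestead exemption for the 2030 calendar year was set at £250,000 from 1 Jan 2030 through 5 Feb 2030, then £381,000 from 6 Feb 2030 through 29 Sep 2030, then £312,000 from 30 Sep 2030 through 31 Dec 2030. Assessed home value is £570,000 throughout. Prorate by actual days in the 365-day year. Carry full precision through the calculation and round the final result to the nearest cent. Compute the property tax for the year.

1 Jan – 5 Feb 2030: 36 days, exemption £250,000 → (£570,000 − £250,000) × 1.8% × 36/365 = £568.1096
6 Feb – 29 Sep 2030: 236 days, exemption £381,000 → (£570,000 − £381,000) × 1.8% × 236/365 = £2,199.6493
30 Sep – 31 Dec 2030: 93 days, exemption £312,000 → (£570,000 − £312,000) × 1.8% × 93/365 = £1,183.2658
Total = £3,951.0247

£3,951.02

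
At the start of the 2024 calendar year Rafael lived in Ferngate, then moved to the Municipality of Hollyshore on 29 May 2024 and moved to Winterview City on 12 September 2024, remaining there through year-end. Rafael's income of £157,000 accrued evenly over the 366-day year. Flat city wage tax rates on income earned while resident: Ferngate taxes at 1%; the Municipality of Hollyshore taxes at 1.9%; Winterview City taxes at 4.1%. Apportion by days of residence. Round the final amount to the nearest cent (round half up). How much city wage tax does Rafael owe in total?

Ferngate, 1 January – 28 May 2024: 149 days → £157,000 × 1% × 149/366 = £639.1530
The Municipality of Hollyshore, 29 May – 11 September 2024: 106 days → £157,000 × 1.9% × 106/366 = £863.9290
Winterview City, 12 September – 31 December 2024: 111 days → £157,000 × 4.1% × 111/366 = £1,952.2049
Total = £3,455.2869

£3,455.29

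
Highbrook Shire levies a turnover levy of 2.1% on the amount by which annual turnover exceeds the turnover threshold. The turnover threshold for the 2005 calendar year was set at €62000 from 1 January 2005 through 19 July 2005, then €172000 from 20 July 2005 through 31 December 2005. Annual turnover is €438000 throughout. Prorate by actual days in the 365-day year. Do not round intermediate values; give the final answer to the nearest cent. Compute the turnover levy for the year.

€6851.75

1 January – 19 July 2005: 200 days, exemption €62000 → (€438000 − €62000) × 2.1% × 200/365 = €4326.5753
20 July – 31 December 2005: 165 days, exemption €172000 → (€438000 − €172000) × 2.1% × 165/365 = €2525.1781
Total = €6851.7534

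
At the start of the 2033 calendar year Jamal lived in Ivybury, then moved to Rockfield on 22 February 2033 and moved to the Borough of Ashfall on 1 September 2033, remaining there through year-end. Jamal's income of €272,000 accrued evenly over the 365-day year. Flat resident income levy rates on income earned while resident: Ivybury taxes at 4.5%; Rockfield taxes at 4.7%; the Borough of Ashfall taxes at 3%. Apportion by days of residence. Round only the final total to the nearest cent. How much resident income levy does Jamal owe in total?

Ivybury, 1 January – 21 February 2033: 52 days → €272,000 × 4.5% × 52/365 = €1,743.7808
Rockfield, 22 February – 31 August 2033: 191 days → €272,000 × 4.7% × 191/365 = €6,689.7096
The Borough of Ashfall, 1 September – 31 December 2033: 122 days → €272,000 × 3% × 122/365 = €2,727.4521
Total = €11,160.9425

€11,160.94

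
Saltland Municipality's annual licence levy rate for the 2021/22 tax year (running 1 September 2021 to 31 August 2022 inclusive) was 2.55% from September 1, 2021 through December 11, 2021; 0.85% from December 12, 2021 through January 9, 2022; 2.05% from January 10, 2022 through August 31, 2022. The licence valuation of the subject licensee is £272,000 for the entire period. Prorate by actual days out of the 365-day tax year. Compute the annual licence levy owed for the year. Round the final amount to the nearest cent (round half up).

September 1 – December 11, 2021: 102 days at 2.55% → £272,000 × 2.55% × 102/365 = £1,938.2795
December 12, 2021 – January 9, 2022: 29 days at 0.85% → £272,000 × 0.85% × 29/365 = £183.6932
January 10 – August 31, 2022: 234 days at 2.05% → £272,000 × 2.05% × 234/365 = £3,574.7507
Total = £5,696.7233

£5,696.72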